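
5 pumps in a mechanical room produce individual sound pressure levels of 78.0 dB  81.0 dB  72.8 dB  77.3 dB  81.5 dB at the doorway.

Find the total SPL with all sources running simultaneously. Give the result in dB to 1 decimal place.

86.1 dB

Sum in the linear (power) domain: Σ 10^(Lᵢ/10) = 10^(78.0/10) + 10^(81.0/10) + 10^(72.8/10) + 10^(77.3/10) + 10^(81.5/10) = 4.03e+08.
Combined level = 10 log₁₀(4.03e+08) = 86.1 dB.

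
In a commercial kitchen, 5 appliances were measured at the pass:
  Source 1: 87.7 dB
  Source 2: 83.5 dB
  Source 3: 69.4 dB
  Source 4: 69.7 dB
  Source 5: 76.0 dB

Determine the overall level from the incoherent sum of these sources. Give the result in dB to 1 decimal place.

Converting to relative power and adding: 10^(87.7/10) + 10^(83.5/10) + 10^(69.4/10) + 10^(69.7/10) + 10^(76.0/10) = 8.706e+08.
Back to dB: 10·log₁₀ Σ = 89.4 dB.

89.4 dB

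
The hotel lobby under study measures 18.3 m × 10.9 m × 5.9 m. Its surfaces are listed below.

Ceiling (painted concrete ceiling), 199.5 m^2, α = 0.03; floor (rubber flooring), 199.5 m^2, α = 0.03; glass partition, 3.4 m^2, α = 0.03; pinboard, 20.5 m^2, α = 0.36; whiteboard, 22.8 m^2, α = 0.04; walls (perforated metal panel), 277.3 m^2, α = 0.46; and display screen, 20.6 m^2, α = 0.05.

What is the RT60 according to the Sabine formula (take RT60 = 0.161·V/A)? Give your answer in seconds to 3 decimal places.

1.272 s

Summing Sᵢαᵢ: 5.985 + 5.985 + 0.102 + 7.380 + 0.912 + 127.558 + 1.030 → A = 148.952 sabins.
V = 18.3·10.9·5.9 = 1176.873 m³.
T = 0.161 V/A = 0.161·1176.873/148.952 = 1.272 s.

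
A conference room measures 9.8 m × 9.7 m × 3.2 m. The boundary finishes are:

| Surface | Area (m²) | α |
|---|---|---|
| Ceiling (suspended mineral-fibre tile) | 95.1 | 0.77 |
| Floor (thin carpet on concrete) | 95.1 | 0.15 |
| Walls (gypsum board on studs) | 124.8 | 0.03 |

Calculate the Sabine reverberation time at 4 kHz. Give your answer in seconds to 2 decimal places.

0.54 sec

Equivalent absorption area: A = 95.1·0.77 + 95.1·0.15 + 124.8·0.03 = 91.236 m².
Room volume: 304.192 m³.
Sabine: RT60 = 0.161 × 304.192 / 91.236 = 0.54 s.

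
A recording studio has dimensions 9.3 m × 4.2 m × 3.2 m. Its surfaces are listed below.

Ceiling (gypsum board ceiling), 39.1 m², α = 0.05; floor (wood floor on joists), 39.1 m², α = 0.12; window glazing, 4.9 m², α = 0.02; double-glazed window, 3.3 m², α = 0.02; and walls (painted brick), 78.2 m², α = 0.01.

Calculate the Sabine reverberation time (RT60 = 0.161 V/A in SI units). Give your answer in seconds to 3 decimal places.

2.650 sec

Total absorption A = 39.1×0.05 + 39.1×0.12 + 4.9×0.02 + 3.3×0.02 + 78.2×0.01
  = 1.955 + 4.692 + 0.098 + 0.066 + 0.782 = 7.593 m² sabins.
Volume V = 9.3 × 4.2 × 3.2 = 124.992 m³.
T = 0.161 V/A = 0.161·124.992/7.593 = 2.650 s.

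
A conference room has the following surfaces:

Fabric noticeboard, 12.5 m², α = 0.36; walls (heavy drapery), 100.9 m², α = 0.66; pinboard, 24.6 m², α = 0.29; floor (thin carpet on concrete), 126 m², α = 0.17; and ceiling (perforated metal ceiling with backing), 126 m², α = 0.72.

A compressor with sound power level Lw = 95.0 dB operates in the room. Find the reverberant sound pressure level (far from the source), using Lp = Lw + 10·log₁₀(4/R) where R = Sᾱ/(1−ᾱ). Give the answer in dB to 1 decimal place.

A = 190.368 sabins; S = 390.0 m².
ᾱ = 0.4881, so room constant R = A/(1−ᾱ) = 371.885 m².
Lp = Lw + 10 log₁₀(4/R) = 95.0 -19.68 = 75.3 dB.

75.3 dB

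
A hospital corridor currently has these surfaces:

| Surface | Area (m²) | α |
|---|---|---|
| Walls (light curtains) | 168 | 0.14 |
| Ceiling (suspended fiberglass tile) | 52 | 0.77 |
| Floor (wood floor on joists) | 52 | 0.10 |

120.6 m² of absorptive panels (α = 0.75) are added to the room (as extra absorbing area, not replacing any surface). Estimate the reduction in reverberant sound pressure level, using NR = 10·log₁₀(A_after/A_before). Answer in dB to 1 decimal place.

Total absorption A_before = 168*0.14 + 52*0.77 + 52*0.10
  = 23.520 + 40.040 + 5.200 = 68.760 m² sabins.
Added absorption = 120.6 × 0.75 = 90.450 sabins.
A_after = 68.760 + 90.450 = 159.210 sabins.
Reduction = 10 log₁₀(A_after/A_before) = 10 log₁₀(2.3154) = 3.6 dB.

3.6 dB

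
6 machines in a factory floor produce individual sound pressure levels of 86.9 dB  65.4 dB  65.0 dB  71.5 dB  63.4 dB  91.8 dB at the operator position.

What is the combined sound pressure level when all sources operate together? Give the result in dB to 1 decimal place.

Σ 10^(Lᵢ/10) = 2.026e+09.
Back to dB: 10·log₁₀ Σ = 93.1 dB.

93.1 dB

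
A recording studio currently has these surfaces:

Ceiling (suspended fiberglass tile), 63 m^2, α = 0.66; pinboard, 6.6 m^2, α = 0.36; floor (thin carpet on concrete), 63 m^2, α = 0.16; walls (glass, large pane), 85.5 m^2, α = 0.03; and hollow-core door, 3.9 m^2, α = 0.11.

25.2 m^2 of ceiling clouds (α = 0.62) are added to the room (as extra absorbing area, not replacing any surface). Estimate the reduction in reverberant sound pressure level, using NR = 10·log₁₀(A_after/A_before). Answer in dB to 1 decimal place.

Summing Sᵢαᵢ: 41.580 + 2.376 + 10.080 + 2.565 + 0.429 → A_before = 57.030 sabins.
Treatment contributes 25.2·0.62 = 15.624 sabins.
A_after = 57.030 + 15.624 = 72.654 sabins.
Reduction = 10 log₁₀(A_after/A_before) = 10 log₁₀(1.2740) = 1.1 dB.

1.1 dB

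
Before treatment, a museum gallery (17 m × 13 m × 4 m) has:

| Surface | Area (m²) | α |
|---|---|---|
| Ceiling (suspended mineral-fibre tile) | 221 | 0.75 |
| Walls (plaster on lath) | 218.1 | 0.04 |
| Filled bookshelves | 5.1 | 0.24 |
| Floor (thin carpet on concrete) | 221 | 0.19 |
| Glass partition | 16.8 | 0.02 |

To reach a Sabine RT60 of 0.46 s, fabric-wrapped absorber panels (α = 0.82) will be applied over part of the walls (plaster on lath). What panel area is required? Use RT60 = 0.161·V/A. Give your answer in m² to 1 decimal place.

117.1

Total absorption A₁ = 221·0.75 + 218.1·0.04 + 5.1·0.24 + 221·0.19 + 16.8·0.02
  = 165.750 + 8.724 + 1.224 + 41.990 + 0.336 = 218.024 m² sabins.
Required A₂ = 0.161·884/0.46 = 309.400 sabins.
Absorption to add: 309.400 − 218.024 = 91.376 sabins.
Each m² of panel replacing the walls (plaster on lath) adds (0.82 − 0.04) = 0.78 sabins.
Panel area = 91.376 / 0.78 = 117.1 m².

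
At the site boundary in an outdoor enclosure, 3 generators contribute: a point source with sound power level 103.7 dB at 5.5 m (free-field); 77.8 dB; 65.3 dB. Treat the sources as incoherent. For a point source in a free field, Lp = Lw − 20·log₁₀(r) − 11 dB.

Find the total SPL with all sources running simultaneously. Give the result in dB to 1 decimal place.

Source at 5.5 m: Lp = 103.7 − 20·log₁₀(5.5) − 11 = 77.9 dB.
Converting to relative power and adding: 10^(77.9/10) + 10^(77.8/10) + 10^(65.3/10) = 1.253e+08.
Combined level = 10 log₁₀(1.253e+08) = 81.0 dB.

81.0 dB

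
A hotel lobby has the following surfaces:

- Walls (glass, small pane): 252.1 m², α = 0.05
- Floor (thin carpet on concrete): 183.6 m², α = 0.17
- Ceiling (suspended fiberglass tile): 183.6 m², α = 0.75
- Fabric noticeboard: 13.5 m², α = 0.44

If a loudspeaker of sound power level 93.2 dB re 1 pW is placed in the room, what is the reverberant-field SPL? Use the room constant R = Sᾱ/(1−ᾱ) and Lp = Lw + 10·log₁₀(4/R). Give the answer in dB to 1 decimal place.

75.0 dB

Σ(Sᵢαᵢ) = 252.1·0.05 + 183.6·0.17 + 183.6·0.75 + 13.5·0.44 = 187.457; total area S = 632.8 m².
ᾱ = 187.457/632.8 = 0.2962; R = Sᾱ/(1−ᾱ) = 187.457/(1−0.2962) = 266.350 m².
Lp = Lw + 10 log₁₀(4/R) = 93.2 -18.23 = 75.0 dB.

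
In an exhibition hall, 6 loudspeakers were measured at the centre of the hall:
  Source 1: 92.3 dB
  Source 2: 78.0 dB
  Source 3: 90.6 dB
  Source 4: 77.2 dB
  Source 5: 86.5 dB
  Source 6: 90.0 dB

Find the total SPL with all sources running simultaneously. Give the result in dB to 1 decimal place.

96.4 dB

Sum in the linear (power) domain: Σ 10^(Lᵢ/10) = 10^(92.3/10) + 10^(78.0/10) + 10^(90.6/10) + 10^(77.2/10) + 10^(86.5/10) + 10^(90.0/10) = 4.409e+09.
Combined level = 10 log₁₀(4.409e+09) = 96.4 dB.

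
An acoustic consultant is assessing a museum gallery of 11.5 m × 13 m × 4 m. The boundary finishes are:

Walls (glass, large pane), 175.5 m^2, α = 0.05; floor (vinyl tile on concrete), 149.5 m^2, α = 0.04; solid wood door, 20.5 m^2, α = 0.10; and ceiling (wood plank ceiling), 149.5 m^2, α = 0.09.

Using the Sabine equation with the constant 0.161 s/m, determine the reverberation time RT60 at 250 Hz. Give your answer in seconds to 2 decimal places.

A = Σ Sᵢαᵢ = 175.5×0.05 + 149.5×0.04 + 20.5×0.10 + 149.5×0.09 = 30.260 sabins.
V = 11.5·13·4 = 598 m³.
Sabine: RT60 = 0.161 × 598 / 30.260 = 3.18 s.

3.18 s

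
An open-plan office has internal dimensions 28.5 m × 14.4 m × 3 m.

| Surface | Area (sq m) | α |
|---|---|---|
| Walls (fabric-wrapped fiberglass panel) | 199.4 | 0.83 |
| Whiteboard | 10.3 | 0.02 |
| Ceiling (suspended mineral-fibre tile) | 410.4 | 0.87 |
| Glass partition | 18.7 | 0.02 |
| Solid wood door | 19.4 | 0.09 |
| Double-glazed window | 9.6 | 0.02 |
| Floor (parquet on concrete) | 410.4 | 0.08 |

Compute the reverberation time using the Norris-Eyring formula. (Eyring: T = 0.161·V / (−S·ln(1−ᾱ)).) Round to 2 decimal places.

S = Σ Sᵢ = 1078.2 sq m.
Σ(Sᵢαᵢ) = 199.4·0.83 + 10.3·0.02 + 410.4·0.87 + 18.7·0.02 + 19.4·0.09 + 9.6·0.02 + 410.4·0.08 = 557.900.
Mean coefficient ᾱ = A/S = 0.5174.
Eyring denominator: −S ln(1−ᾱ) = 785.541.
V = 28.5 × 14.4 × 3 = 1231.2 m³.
RT60 = 0.161 × 1231.2 / 785.541 = 0.25 s.

0.25 s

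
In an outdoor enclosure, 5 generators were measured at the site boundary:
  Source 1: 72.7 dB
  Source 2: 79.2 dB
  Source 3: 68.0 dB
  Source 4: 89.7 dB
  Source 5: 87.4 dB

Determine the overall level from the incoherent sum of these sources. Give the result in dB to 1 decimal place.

Σ 10^(Lᵢ/10) = 1.591e+09.
Back to dB: 10·log₁₀ Σ = 92.0 dB.

92.0 dB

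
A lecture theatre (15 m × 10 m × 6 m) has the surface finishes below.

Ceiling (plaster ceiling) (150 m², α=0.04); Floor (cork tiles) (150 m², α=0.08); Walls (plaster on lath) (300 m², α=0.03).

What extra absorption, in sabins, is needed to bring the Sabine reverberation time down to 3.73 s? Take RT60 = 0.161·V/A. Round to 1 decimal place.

11.8 sabins

A₁ = Σ Sᵢαᵢ = 150*0.04 + 150*0.08 + 300*0.03 = 27.000 sabins.
For T = 3.73 s, need A₂ = 0.161·V/T = 0.161·900/3.73 = 38.847 sabins.
ΔA = A₂ − A₁ = 38.847 − 27.000 = 11.8 sabins.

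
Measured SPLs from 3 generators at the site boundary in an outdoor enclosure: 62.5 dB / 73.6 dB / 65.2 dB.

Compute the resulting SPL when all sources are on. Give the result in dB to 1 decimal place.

Converting to relative power and adding: 10^(62.5/10) + 10^(73.6/10) + 10^(65.2/10) = 2.8e+07.
Combined level = 10 log₁₀(2.8e+07) = 74.5 dB.

74.5 dB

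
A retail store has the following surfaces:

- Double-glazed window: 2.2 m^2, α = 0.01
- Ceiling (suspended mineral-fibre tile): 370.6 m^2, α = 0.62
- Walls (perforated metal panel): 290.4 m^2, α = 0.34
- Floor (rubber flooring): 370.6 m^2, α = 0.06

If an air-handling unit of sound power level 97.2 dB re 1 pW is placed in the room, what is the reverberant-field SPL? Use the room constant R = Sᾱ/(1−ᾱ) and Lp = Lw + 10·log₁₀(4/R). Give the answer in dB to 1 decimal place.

Σ(Sᵢαᵢ) = 2.2×0.01 + 370.6×0.62 + 290.4×0.34 + 370.6×0.06 = 350.766; total area S = 1033.8 m^2.
ᾱ = 350.766/1033.8 = 0.3393; R = Sᾱ/(1−ᾱ) = 350.766/(1−0.3393) = 530.901 m^2.
Lp = 97.2 + 10·log₁₀(4/530.901) = 97.2 + (-21.23) = 76.0 dB.

76.0 dB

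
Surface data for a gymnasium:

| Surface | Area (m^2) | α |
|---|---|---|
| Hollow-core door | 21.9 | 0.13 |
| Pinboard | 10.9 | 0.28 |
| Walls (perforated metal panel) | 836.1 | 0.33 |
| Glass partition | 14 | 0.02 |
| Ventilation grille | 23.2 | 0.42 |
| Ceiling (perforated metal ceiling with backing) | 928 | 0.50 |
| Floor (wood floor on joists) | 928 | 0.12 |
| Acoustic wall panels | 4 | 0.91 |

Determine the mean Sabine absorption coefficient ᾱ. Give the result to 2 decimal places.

0.31

S = Σ Sᵢ = 21.9 + 10.9 + 836.1 + 14 + 23.2 + 928 + 928 + 4 = 2766.1 m^2.
Σ(Sᵢαᵢ) = 21.9·0.13 + 10.9·0.28 + 836.1·0.33 + 14·0.02 + 23.2·0.42 + 928·0.50 + 928·0.12 + 4·0.91 = 870.836.
ᾱ = A/S = 0.31.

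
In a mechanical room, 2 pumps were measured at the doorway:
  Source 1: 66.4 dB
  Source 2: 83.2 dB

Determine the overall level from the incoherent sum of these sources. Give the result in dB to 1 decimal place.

Converting to relative power and adding: 10^(66.4/10) + 10^(83.2/10) = 2.133e+08.
L_total = 10·log₁₀(2.133e+08) = 83.3 dB.

83.3 dB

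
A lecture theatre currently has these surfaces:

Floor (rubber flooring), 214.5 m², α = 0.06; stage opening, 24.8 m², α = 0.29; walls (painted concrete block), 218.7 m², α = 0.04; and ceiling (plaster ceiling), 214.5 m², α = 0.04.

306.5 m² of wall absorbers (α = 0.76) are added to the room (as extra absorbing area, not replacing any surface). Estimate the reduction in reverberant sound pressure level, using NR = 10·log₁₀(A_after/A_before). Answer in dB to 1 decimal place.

8.6 dB

Summing Sᵢαᵢ: 12.870 + 7.192 + 8.748 + 8.580 → A_before = 37.390 sabins.
Treatment contributes 306.5·0.76 = 232.940 sabins.
A_after = 37.390 + 232.940 = 270.330 sabins.
NR = 10·log₁₀(270.330/37.390) = 8.6 dB.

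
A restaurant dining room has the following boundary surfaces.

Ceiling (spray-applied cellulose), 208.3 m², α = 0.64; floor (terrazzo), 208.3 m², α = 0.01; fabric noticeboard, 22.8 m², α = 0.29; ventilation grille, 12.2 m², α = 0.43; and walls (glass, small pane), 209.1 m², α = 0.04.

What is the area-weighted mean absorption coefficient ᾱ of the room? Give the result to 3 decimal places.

0.236

S = Σ Sᵢ = 208.3 + 208.3 + 22.8 + 12.2 + 209.1 = 660.7 m².
Σ(Sᵢαᵢ) = 208.3·0.64 + 208.3·0.01 + 22.8·0.29 + 12.2·0.43 + 209.1·0.04 = 155.617.
ᾱ = 155.617 / 660.7 = 0.236.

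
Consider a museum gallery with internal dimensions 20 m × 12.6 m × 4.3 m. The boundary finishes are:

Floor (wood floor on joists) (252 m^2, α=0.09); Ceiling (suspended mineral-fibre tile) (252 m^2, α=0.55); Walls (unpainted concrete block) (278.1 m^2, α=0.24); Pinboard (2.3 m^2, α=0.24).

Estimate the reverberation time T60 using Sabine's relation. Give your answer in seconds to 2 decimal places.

0.76 sec

Total absorption A = 252·0.09 + 252·0.55 + 278.1·0.24 + 2.3·0.24
  = 22.680 + 138.600 + 66.744 + 0.552 = 228.576 m^2 sabins.
Room volume: 1083.6 m³.
RT60 = 0.161 · V / A = 0.161 × 1083.6 / 228.576 = 0.76 s.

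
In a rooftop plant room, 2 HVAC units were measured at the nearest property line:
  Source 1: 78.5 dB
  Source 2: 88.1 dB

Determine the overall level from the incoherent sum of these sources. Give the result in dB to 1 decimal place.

Converting to relative power and adding: 10^(78.5/10) + 10^(88.1/10) = 7.164e+08.
Back to dB: 10·log₁₀ Σ = 88.6 dB.

88.6 dB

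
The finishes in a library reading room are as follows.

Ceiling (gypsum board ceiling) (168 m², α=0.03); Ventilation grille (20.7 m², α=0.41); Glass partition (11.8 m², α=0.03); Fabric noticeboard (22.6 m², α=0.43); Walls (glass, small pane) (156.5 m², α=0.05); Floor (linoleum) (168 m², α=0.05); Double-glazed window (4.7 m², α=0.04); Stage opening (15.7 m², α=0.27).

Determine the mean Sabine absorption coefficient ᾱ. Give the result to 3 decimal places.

S = Σ Sᵢ = 168 + 20.7 + 11.8 + 22.6 + 156.5 + 168 + 4.7 + 15.7 = 568.0 m².
Σ(Sᵢαᵢ) = 168*0.03 + 20.7*0.41 + 11.8*0.03 + 22.6*0.43 + 156.5*0.05 + 168*0.05 + 4.7*0.04 + 15.7*0.27 = 44.251.
ᾱ = 44.251 / 568.0 = 0.078.

0.078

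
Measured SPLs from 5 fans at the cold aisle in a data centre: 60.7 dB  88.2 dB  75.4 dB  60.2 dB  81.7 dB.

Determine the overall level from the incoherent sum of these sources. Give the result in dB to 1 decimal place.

89.3 dB

Converting to relative power and adding: 10^(60.7/10) + 10^(88.2/10) + 10^(75.4/10) + 10^(60.2/10) + 10^(81.7/10) = 8.455e+08.
Combined level = 10 log₁₀(8.455e+08) = 89.3 dB.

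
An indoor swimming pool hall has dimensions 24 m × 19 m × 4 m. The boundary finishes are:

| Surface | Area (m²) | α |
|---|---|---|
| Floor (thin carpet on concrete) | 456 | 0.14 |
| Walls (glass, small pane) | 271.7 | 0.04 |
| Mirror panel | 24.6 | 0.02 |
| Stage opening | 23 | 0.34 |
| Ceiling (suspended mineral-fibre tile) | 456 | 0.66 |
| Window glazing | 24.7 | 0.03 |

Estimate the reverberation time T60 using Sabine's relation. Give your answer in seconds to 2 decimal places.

Summing Sᵢαᵢ: 63.840 + 10.868 + 0.492 + 7.820 + 300.960 + 0.741 → A = 384.721 sabins.
Room volume: 1824 m³.
RT60 = 0.161 · V / A = 0.161 × 1824 / 384.721 = 0.76 s.

0.76 s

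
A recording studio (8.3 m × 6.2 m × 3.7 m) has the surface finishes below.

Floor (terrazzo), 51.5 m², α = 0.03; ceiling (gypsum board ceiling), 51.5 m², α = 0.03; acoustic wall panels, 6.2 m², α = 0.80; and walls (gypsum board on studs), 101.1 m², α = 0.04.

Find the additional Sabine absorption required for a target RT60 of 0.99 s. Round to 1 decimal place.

Summing Sᵢαᵢ: 1.545 + 1.545 + 4.960 + 4.044 → A₁ = 12.094 sabins.
Target A₂ = 0.161·190.402/0.99 = 30.964 sabins (V = 190.402 m³).
ΔA = A₂ − A₁ = 30.964 − 12.094 = 18.9 sabins.

18.9 sabins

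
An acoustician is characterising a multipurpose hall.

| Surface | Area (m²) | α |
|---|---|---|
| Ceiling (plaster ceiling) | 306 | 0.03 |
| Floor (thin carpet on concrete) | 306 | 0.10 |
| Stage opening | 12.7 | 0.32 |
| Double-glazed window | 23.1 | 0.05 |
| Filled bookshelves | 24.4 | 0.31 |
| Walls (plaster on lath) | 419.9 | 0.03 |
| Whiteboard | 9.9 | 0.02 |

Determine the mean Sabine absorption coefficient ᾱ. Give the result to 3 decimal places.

S = Σ Sᵢ = 306 + 306 + 12.7 + 23.1 + 24.4 + 419.9 + 9.9 = 1102.0 m².
Σ(Sᵢαᵢ) = 306*0.03 + 306*0.10 + 12.7*0.32 + 23.1*0.05 + 24.4*0.31 + 419.9*0.03 + 9.9*0.02 = 65.358.
ᾱ = A/S = 0.059.

0.059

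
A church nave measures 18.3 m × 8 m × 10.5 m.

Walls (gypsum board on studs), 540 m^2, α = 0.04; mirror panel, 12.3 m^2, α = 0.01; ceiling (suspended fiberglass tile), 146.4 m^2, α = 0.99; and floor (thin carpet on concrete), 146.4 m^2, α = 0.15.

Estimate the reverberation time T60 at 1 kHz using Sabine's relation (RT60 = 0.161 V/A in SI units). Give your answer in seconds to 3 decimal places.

1.312 sec

A = Σ Sᵢαᵢ = 540·0.04 + 12.3·0.01 + 146.4·0.99 + 146.4·0.15 = 188.619 sabins.
Room volume: 1537.2 m³.
T = 0.161 V/A = 0.161·1537.2/188.619 = 1.312 s.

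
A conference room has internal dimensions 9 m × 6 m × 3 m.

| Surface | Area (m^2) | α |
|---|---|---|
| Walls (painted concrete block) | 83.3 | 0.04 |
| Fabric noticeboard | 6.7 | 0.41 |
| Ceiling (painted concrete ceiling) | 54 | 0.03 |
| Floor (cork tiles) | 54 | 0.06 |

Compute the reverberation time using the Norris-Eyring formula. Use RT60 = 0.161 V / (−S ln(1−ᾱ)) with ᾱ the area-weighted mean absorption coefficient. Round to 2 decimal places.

S = Σ Sᵢ = 198.0 m^2.
Σ(Sᵢαᵢ) = 83.3×0.04 + 6.7×0.41 + 54×0.03 + 54×0.06 = 10.939.
Mean coefficient ᾱ = A/S = 0.0552.
−S·ln(1−ᾱ) = −198.0 × ln(1 − 0.0552) = 11.243.
V = 9 × 6 × 3 = 162 m³.
T = 0.161·V/[−S·ln(1−ᾱ)] = 0.161·162/11.243 = 2.32 s.

2.32 seconds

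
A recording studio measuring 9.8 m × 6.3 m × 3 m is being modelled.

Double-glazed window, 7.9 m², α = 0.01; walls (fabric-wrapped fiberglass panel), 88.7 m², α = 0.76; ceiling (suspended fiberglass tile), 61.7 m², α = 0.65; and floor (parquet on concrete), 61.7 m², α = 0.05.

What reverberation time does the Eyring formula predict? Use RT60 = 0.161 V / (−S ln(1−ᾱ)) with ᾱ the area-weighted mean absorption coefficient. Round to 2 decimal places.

Total surface area S = 7.9 + 88.7 + 61.7 + 61.7 = 220.0 m².
Σ(Sᵢαᵢ) = 7.9·0.01 + 88.7·0.76 + 61.7·0.65 + 61.7·0.05 = 110.681.
Mean coefficient ᾱ = A/S = 0.5031.
Eyring denominator: −S ln(1−ᾱ) = 153.861.
V = 9.8 × 6.3 × 3 = 185.22 m³.
T = 0.161·V/[−S·ln(1−ᾱ)] = 0.161·185.22/153.861 = 0.19 s.

0.19 s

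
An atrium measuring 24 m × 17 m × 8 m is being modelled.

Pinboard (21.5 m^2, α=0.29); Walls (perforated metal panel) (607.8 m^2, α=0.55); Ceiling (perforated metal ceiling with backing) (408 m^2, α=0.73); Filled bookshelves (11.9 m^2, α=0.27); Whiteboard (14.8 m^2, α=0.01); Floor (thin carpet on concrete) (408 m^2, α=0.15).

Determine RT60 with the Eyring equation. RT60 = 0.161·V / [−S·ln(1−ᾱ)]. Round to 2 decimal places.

S = Σ Sᵢ = 1472.0 m^2.
Absorption A = 21.5×0.29 + 607.8×0.55 + 408×0.73 + 11.9×0.27 + 14.8×0.01 + 408×0.15 = 702.926 sabins.
ᾱ = 702.926 / 1472.0 = 0.4775.
Eyring denominator: −S ln(1−ᾱ) = 955.520.
V = 24 × 17 × 8 = 3264 m³.
RT60 = 0.161 × 3264 / 955.520 = 0.55 s.

0.55 s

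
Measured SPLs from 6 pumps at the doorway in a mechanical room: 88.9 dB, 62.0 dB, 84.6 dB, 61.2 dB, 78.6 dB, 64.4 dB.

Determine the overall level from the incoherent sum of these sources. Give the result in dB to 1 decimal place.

90.6 dB

Σ 10^(Lᵢ/10) = 1.143e+09.
L_total = 10·log₁₀(1.143e+09) = 90.6 dB.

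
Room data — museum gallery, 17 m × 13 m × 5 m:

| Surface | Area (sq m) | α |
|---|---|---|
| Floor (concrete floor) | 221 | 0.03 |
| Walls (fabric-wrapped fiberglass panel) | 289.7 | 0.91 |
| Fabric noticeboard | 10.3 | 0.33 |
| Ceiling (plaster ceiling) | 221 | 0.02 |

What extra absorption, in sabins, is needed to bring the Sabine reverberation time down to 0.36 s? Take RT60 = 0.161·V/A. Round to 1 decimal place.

Summing Sᵢαᵢ: 6.630 + 263.627 + 3.399 + 4.420 → A₁ = 278.076 sabins.
For T = 0.36 s, need A₂ = 0.161·V/T = 0.161·1105/0.36 = 494.181 sabins.
Shortfall: 494.181 − 278.076 = 216.1 sabins.

216.1 sabins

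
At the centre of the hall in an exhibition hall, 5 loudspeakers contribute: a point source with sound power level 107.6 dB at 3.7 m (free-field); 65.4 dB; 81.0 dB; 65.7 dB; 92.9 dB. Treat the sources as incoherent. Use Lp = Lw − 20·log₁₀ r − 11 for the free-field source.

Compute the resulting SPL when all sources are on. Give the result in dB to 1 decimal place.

Source at 3.7 m: Lp = 107.6 − 20·log₁₀(3.7) − 11 = 85.2 dB.
Sum in the linear (power) domain: Σ 10^(Lᵢ/10) = 10^(85.2/10) + 10^(65.4/10) + 10^(81.0/10) + 10^(65.7/10) + 10^(92.9/10) = 2.414e+09.
Combined level = 10 log₁₀(2.414e+09) = 93.8 dB.

93.8 dB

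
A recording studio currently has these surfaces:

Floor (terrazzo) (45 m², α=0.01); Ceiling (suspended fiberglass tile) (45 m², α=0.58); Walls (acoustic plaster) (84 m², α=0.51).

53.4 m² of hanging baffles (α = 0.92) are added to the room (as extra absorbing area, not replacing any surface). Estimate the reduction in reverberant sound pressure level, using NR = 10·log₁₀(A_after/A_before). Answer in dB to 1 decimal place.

2.3 dB

Total absorption A_before = 45×0.01 + 45×0.58 + 84×0.51
  = 0.450 + 26.100 + 42.840 = 69.390 m² sabins.
Treatment contributes 53.4·0.92 = 49.128 sabins.
New total A_after = 118.518 sabins.
NR = 10·log₁₀(118.518/69.390) = 2.3 dB.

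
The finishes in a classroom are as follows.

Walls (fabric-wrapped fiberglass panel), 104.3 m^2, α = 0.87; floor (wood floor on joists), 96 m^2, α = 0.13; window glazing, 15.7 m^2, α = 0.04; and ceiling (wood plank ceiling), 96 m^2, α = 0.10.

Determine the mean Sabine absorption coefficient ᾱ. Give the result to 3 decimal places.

0.364

S = Σ Sᵢ = 104.3 + 96 + 15.7 + 96 = 312.0 m^2.
Weighted sum Σ Sα = 113.449.
ᾱ = 113.449 / 312.0 = 0.364.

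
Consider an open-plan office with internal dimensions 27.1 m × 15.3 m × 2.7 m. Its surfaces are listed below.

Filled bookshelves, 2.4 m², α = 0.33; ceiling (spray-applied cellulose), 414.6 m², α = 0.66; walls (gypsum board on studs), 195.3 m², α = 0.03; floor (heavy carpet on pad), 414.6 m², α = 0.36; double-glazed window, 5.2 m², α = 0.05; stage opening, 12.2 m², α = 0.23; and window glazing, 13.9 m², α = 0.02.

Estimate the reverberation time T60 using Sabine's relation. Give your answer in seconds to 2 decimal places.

A = Σ Sᵢαᵢ = 2.4*0.33 + 414.6*0.66 + 195.3*0.03 + 414.6*0.36 + 5.2*0.05 + 12.2*0.23 + 13.9*0.02 = 432.887 sabins.
Room volume: 1119.501 m³.
T = 0.161 V/A = 0.161·1119.501/432.887 = 0.42 s.

0.42 seconds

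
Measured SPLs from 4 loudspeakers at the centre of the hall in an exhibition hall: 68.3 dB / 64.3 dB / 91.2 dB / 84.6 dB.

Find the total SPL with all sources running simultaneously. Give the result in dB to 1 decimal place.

92.1 dB

Sum in the linear (power) domain: Σ 10^(Lᵢ/10) = 10^(68.3/10) + 10^(64.3/10) + 10^(91.2/10) + 10^(84.6/10) = 1.616e+09.
Combined level = 10 log₁₀(1.616e+09) = 92.1 dB.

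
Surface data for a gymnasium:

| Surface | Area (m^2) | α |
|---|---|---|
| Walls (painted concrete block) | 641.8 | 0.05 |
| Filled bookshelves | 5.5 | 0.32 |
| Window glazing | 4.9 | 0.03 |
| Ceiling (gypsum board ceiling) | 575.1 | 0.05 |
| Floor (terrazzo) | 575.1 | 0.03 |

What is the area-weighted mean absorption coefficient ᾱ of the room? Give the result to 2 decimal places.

0.04

S = Σ Sᵢ = 641.8 + 5.5 + 4.9 + 575.1 + 575.1 = 1802.4 m^2.
A = 641.8*0.05 + 5.5*0.32 + 4.9*0.03 + 575.1*0.05 + 575.1*0.03 = 80.005 sabins.
ᾱ = A/S = 0.04.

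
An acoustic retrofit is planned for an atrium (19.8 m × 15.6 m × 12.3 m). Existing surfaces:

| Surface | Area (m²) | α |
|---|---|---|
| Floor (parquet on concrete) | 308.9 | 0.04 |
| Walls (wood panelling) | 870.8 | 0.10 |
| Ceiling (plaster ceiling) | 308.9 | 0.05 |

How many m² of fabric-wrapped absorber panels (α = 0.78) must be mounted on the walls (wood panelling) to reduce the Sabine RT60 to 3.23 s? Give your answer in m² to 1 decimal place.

Equivalent absorption area: A₁ = 308.9·0.04 + 870.8·0.10 + 308.9·0.05 = 114.881 m².
Required A₂ = 0.161·3799.224/3.23 = 189.373 sabins.
Absorption to add: 189.373 − 114.881 = 74.492 sabins.
Net gain per m²: Δα = 0.78 − 0.10 = 0.68.
Area = ΔA/Δα = 74.492/0.68 = 109.5 m².

109.5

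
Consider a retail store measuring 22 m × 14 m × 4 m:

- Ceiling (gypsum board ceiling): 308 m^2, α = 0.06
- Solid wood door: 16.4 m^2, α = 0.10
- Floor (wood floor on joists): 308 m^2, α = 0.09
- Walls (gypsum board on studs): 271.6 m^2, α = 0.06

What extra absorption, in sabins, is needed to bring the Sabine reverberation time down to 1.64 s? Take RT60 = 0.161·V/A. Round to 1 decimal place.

Total absorption A₁ = 308*0.06 + 16.4*0.10 + 308*0.09 + 271.6*0.06
  = 18.480 + 1.640 + 27.720 + 16.296 = 64.136 m^2 sabins.
For T = 1.64 s, need A₂ = 0.161·V/T = 0.161·1232/1.64 = 120.946 sabins.
Shortfall: 120.946 − 64.136 = 56.8 sabins.

56.8 sabins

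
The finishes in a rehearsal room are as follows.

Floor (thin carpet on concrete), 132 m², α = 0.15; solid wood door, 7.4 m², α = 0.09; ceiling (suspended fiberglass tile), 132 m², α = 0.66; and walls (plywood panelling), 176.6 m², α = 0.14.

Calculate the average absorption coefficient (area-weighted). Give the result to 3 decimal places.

Total surface area S = 448.0 m².
A = 132*0.15 + 7.4*0.09 + 132*0.66 + 176.6*0.14 = 132.310 sabins.
ᾱ = A/S = 0.295.

0.295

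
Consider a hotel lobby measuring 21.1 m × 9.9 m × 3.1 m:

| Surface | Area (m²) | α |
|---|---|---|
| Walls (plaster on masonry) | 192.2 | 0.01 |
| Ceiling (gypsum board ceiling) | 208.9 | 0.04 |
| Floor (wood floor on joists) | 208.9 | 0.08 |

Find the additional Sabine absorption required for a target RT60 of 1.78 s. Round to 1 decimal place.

31.6 sabins

A₁ = Σ Sᵢαᵢ = 192.2×0.01 + 208.9×0.04 + 208.9×0.08 = 26.990 sabins.
V = 647.559 m³. Required absorption A₂ = 0.161 × 647.559 / 1.78 = 58.571 sabins.
Shortfall: 58.571 − 26.990 = 31.6 sabins.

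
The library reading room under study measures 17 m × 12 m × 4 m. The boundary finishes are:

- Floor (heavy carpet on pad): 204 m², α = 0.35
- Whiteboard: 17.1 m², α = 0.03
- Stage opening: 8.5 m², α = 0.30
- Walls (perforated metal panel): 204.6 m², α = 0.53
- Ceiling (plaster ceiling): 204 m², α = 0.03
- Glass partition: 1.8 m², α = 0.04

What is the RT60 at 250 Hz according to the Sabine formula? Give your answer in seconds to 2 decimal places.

0.69 seconds

A = Σ Sᵢαᵢ = 204*0.35 + 17.1*0.03 + 8.5*0.30 + 204.6*0.53 + 204*0.03 + 1.8*0.04 = 189.093 sabins.
Volume V = 17 × 12 × 4 = 816 m³.
Sabine: RT60 = 0.161 × 816 / 189.093 = 0.69 s.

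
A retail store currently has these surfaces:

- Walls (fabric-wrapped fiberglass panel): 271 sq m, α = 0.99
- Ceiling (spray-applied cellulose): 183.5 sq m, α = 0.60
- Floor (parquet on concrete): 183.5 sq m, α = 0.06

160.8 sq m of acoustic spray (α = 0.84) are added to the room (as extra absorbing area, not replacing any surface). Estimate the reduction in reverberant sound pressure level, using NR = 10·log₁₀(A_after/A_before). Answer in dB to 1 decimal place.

Equivalent absorption area: A_before = 271*0.99 + 183.5*0.60 + 183.5*0.06 = 389.400 sq m.
Treatment contributes 160.8·0.84 = 135.072 sabins.
New total A_after = 524.472 sabins.
Reduction = 10 log₁₀(A_after/A_before) = 10 log₁₀(1.3469) = 1.3 dB.

1.3 dB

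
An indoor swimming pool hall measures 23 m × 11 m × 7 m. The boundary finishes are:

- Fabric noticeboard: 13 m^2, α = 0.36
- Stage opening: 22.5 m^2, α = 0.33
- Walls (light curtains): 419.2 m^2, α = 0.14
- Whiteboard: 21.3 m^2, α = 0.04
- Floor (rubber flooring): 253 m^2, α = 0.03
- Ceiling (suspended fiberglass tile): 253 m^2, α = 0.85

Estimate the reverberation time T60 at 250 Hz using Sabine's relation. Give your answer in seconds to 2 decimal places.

A = Σ Sᵢαᵢ = 13·0.36 + 22.5·0.33 + 419.2·0.14 + 21.3·0.04 + 253·0.03 + 253·0.85 = 294.285 sabins.
Room volume: 1771 m³.
Sabine: RT60 = 0.161 × 1771 / 294.285 = 0.97 s.

0.97 s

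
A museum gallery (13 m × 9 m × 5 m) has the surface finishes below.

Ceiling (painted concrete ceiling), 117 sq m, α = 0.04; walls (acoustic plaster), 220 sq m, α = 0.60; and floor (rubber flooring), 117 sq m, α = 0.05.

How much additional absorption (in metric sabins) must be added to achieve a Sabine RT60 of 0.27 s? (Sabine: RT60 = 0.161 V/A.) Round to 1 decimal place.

Summing Sᵢαᵢ: 4.680 + 132.000 + 5.850 → A₁ = 142.530 sabins.
Target A₂ = 0.161·585/0.27 = 348.833 sabins (V = 585 m³).
ΔA = A₂ − A₁ = 348.833 − 142.530 = 206.3 sabins.

206.3 sabins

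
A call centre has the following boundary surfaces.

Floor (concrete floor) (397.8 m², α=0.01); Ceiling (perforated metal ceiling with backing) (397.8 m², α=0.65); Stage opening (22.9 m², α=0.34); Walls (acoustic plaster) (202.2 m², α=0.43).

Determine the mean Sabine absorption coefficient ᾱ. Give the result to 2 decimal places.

0.35

Total surface area S = 1020.7 m².
Σ(Sᵢαᵢ) = 397.8*0.01 + 397.8*0.65 + 22.9*0.34 + 202.2*0.43 = 357.280.
ᾱ = 357.280 / 1020.7 = 0.35.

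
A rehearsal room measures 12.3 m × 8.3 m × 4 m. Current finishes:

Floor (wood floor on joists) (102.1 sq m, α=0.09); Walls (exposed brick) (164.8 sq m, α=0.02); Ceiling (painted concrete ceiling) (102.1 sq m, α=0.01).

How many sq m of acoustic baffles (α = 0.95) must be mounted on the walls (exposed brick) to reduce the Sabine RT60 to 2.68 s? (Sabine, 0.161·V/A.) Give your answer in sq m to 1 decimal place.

11.9

Summing Sᵢαᵢ: 9.189 + 3.296 + 1.021 → A₁ = 13.506 sabins.
Required A₂ = 0.161·408.36/2.68 = 24.532 sabins.
Absorption to add: 24.532 − 13.506 = 11.026 sabins.
Each sq m of panel replacing the walls (exposed brick) adds (0.95 − 0.02) = 0.93 sabins.
Area = ΔA/Δα = 11.026/0.93 = 11.9 sq m.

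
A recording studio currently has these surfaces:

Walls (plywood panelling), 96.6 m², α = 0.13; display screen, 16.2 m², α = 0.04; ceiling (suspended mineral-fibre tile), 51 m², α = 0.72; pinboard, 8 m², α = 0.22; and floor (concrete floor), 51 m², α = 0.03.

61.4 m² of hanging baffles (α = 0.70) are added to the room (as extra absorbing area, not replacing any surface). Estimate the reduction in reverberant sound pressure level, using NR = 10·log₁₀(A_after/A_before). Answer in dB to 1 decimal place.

2.6 dB

A_before = Σ Sᵢαᵢ = 96.6*0.13 + 16.2*0.04 + 51*0.72 + 8*0.22 + 51*0.03 = 53.216 sabins.
Added absorption = 61.4 × 0.70 = 42.980 sabins.
A_after = 53.216 + 42.980 = 96.196 sabins.
NR = 10·log₁₀(96.196/53.216) = 2.6 dB.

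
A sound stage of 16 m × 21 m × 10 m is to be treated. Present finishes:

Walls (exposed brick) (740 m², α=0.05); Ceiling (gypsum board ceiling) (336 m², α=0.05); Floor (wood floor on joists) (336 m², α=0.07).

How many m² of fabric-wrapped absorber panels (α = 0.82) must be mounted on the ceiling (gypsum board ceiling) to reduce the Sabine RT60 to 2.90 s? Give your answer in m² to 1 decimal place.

141.8

Summing Sᵢαᵢ: 37.000 + 16.800 + 23.520 → A₁ = 77.320 sabins.
V = 3360 m³. Target absorption A₂ = 0.161 × 3360 / 2.90 = 186.538 sabins.
Absorption to add: 186.538 − 77.320 = 109.218 sabins.
Net gain per m²: Δα = 0.82 − 0.05 = 0.77.
Area = ΔA/Δα = 109.218/0.77 = 141.8 m².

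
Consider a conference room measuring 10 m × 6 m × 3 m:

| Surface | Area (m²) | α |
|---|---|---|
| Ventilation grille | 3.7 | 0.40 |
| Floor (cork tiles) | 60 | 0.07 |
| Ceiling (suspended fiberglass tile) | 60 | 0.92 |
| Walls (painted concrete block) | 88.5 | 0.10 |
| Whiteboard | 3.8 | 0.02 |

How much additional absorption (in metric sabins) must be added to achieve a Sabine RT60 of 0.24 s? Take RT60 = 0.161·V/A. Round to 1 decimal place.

50.9 sabins

Summing Sᵢαᵢ: 1.480 + 4.200 + 55.200 + 8.850 + 0.076 → A₁ = 69.806 sabins.
V = 180 m³. Required absorption A₂ = 0.161 × 180 / 0.24 = 120.750 sabins.
Additional absorption ΔA = 120.750 − 69.806 = 50.9 sabins.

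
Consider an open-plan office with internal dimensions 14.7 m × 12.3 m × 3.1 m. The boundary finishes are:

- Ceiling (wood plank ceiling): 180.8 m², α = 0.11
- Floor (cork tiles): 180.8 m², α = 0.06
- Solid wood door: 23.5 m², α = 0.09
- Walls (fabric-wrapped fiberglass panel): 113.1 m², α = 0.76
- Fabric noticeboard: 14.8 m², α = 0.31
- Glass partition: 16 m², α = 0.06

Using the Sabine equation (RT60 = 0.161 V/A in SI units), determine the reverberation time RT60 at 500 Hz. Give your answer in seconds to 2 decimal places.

Total absorption A = 180.8×0.11 + 180.8×0.06 + 23.5×0.09 + 113.1×0.76 + 14.8×0.31 + 16×0.06
  = 19.888 + 10.848 + 2.115 + 85.956 + 4.588 + 0.960 = 124.355 m² sabins.
Room volume: 560.511 m³.
T = 0.161 V/A = 0.161·560.511/124.355 = 0.73 s.

0.73 s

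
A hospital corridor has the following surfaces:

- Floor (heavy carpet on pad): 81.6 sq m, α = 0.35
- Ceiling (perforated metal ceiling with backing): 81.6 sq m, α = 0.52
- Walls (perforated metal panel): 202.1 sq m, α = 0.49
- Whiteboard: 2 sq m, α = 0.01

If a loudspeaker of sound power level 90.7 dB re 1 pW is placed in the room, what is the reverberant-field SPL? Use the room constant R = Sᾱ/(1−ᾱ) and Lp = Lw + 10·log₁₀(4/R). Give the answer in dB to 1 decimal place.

Σ(Sᵢαᵢ) = 81.6·0.35 + 81.6·0.52 + 202.1·0.49 + 2·0.01 = 170.041; total area S = 367.3 sq m.
ᾱ = 170.041/367.3 = 0.4629; R = Sᾱ/(1−ᾱ) = 170.041/(1−0.4629) = 316.591 sq m.
Lp = Lw + 10 log₁₀(4/R) = 90.7 -18.98 = 71.7 dB.

71.7 dB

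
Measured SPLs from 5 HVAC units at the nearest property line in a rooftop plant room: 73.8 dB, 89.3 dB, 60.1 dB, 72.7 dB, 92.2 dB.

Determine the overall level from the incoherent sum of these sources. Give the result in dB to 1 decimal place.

Converting to relative power and adding: 10^(73.8/10) + 10^(89.3/10) + 10^(60.1/10) + 10^(72.7/10) + 10^(92.2/10) = 2.554e+09.
Back to dB: 10·log₁₀ Σ = 94.1 dB.

94.1 dB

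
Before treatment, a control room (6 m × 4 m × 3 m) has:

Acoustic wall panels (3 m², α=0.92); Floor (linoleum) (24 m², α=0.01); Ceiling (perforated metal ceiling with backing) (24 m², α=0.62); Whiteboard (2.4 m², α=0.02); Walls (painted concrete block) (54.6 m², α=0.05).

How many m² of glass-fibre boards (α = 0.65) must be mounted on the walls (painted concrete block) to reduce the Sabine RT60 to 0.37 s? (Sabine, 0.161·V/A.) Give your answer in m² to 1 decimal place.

Equivalent absorption area: A₁ = 3×0.92 + 24×0.01 + 24×0.62 + 2.4×0.02 + 54.6×0.05 = 20.658 m².
V = 72 m³. Target absorption A₂ = 0.161 × 72 / 0.37 = 31.330 sabins.
ΔA needed = 31.330 − 20.658 = 10.672 sabins.
Each m² of panel replacing the walls (painted concrete block) adds (0.65 − 0.05) = 0.60 sabins.
Area = ΔA/Δα = 10.672/0.60 = 17.8 m².

17.8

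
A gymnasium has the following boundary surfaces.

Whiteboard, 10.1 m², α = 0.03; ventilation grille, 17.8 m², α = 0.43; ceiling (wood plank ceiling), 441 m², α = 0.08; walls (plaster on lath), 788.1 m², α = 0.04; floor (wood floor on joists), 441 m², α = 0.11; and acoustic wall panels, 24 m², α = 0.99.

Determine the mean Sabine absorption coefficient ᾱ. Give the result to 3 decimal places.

0.085

Total surface area S = 1722.0 m².
Σ(Sᵢαᵢ) = 10.1*0.03 + 17.8*0.43 + 441*0.08 + 788.1*0.04 + 441*0.11 + 24*0.99 = 147.031.
ᾱ = A/S = 0.085.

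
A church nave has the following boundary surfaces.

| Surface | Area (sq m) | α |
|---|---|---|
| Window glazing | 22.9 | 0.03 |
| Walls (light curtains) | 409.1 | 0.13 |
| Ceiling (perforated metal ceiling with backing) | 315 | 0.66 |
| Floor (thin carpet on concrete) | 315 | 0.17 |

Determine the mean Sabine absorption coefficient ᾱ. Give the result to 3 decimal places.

0.297

Total surface area S = 1062.0 sq m.
Σ(Sᵢαᵢ) = 22.9*0.03 + 409.1*0.13 + 315*0.66 + 315*0.17 = 315.320.
ᾱ = 315.320 / 1062.0 = 0.297.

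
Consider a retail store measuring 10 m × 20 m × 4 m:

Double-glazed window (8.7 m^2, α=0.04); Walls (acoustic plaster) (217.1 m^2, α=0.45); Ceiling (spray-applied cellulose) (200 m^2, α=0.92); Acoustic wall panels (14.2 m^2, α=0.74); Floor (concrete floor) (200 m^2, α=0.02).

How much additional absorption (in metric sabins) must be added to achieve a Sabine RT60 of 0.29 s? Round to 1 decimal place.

147.6 sabins

Equivalent absorption area: A₁ = 8.7*0.04 + 217.1*0.45 + 200*0.92 + 14.2*0.74 + 200*0.02 = 296.551 m^2.
V = 800 m³. Required absorption A₂ = 0.161 × 800 / 0.29 = 444.138 sabins.
Additional absorption ΔA = 444.138 − 296.551 = 147.6 sabins.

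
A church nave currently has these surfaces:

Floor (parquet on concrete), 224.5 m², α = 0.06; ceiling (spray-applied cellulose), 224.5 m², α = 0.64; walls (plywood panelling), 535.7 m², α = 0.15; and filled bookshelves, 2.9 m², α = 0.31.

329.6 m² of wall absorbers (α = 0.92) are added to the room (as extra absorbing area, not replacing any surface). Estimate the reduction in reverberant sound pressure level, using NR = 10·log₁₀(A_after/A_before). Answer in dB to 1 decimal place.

A_before = Σ Sᵢαᵢ = 224.5×0.06 + 224.5×0.64 + 535.7×0.15 + 2.9×0.31 = 238.404 sabins.
Treatment contributes 329.6·0.92 = 303.232 sabins.
A_after = 238.404 + 303.232 = 541.636 sabins.
Reduction = 10 log₁₀(A_after/A_before) = 10 log₁₀(2.2719) = 3.6 dB.

3.6 dB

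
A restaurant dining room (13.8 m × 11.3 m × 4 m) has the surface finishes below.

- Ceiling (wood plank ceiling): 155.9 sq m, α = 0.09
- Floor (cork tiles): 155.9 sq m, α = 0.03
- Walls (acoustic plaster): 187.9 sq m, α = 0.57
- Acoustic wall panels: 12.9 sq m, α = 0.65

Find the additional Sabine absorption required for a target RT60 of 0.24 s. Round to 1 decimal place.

284.2 sabins

Total absorption A₁ = 155.9×0.09 + 155.9×0.03 + 187.9×0.57 + 12.9×0.65
  = 14.031 + 4.677 + 107.103 + 8.385 = 134.196 sq m sabins.
For T = 0.24 s, need A₂ = 0.161·V/T = 0.161·623.76/0.24 = 418.439 sabins.
ΔA = A₂ − A₁ = 418.439 − 134.196 = 284.2 sabins.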